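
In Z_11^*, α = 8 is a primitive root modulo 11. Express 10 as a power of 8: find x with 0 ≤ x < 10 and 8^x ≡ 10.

5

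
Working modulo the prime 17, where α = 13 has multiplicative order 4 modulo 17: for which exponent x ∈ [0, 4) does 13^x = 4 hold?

3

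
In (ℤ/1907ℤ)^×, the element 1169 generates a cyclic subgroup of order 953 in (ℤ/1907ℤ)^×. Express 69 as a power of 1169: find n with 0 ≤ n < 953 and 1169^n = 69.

568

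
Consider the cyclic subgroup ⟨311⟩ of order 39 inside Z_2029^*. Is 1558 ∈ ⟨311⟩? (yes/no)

1558 ∈ ⟨311⟩ iff 1558^39 ≡ 1 (mod 2029), since |⟨311⟩| = 39.
1558^39 mod 2029 = 1.
Since 1 = 1, 1558 lies in the subgroup.

yes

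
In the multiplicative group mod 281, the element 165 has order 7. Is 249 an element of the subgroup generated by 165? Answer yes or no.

yes

249 ∈ ⟨165⟩ iff 249^7 ≡ 1 (mod 281), since |⟨165⟩| = 7.
249^7 mod 281 = 1.
Since 1 = 1, 249 lies in the subgroup.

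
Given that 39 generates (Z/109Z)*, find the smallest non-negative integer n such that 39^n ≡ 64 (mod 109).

90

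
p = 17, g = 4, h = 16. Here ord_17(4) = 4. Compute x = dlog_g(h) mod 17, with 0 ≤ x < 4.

2

Successive powers of 4 modulo 17:
  4^0=1  4^1=4  4^2=16
So 4^2 ≡ 16 (mod 17), giving x = 2.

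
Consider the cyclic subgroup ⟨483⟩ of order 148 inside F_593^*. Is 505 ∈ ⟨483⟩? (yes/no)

no

505 ∈ ⟨483⟩ iff 505^148 ≡ 1 (mod 593), since |⟨483⟩| = 148.
505^148 mod 593 = 77.
Since 77 ≠ 1, 505 does not lie in the subgroup.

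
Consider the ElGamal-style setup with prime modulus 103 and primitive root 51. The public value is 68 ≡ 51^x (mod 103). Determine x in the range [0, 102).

8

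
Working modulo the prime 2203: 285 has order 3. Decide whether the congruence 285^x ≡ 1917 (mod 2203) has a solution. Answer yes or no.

⟨285⟩ has order 3; its elements mod 2203 are {1, 285, 1917}.
1917 is in this set.

yes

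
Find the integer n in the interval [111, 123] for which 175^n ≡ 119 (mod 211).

116

Compute 175^111 mod 211 = 8, then multiply by 175 repeatedly:
  175^111=8  175^112=134  175^113=29  175^114=11  175^115=26
  175^116=119
Found 119 at exponent 116.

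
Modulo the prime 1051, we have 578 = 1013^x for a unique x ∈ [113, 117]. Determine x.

115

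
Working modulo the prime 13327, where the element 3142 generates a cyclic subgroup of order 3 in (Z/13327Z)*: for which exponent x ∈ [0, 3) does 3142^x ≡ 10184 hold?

Successive powers of 3142 modulo 13327:
  3142^0=1  3142^1=3142  3142^2=10184
So 3142^2 ≡ 10184 (mod 13327), giving x = 2.

2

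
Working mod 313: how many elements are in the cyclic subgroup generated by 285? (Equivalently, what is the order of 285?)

312

The order of 285 must divide p − 1 = 312 = 2^3 · 3 · 13.
Divisors: 1, 2, 3, 4, 6, 8, 12, 13, 24, 26, 39, 52, 78, 104, 156, 312.
Check each in increasing order: 285^1 ≡ 285;  285^2 ≡ 158;  285^3 ≡ 271;  285^4 ≡ 237;  285^6 ≡ 199;  285^8 ≡ 142;  285^12 ≡ 163;  285^13 ≡ 131;  285^24 ≡ 277;  285^26 ≡ 259;  285^39 ≡ 125;  285^52 ≡ 99;  285^78 ≡ 288;  285^104 ≡ 98;  285^156 ≡ 312;  285^312 ≡ 1.
Smallest exponent giving 1 is 312.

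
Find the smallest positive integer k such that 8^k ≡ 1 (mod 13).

The order of 8 must divide p − 1 = 12 = 2^2 · 3.
Divisors: 1, 2, 3, 4, 6, 12.
Check each in increasing order: 8^1 ≡ 8;  8^2 ≡ 12;  8^3 ≡ 5;  8^4 ≡ 1.
Smallest exponent giving 1 is 4.

4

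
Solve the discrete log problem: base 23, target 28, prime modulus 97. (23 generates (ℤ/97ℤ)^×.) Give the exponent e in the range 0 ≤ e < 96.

Baby-step giant-step with m = ceil(sqrt(96)) = 10.
Baby table (23^j mod 97 for j=0..9):
  0:1  1:23  2:44  3:42  4:93  5:5  6:18  7:26
  8:16  9:77
Giant step factor: 23^(-10) ≡ 66 (mod 97).
Scan 28·66^i mod 97 for i = 0, 1, …:
  i=0: 28   i=1: 5
Match at i=1, j=5: e = 1·10 + 5 = 15.

15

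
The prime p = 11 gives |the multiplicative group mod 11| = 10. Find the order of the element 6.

10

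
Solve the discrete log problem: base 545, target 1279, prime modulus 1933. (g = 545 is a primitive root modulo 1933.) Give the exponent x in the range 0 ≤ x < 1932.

Baby-step giant-step with m = ceil(sqrt(1932)) = 44.
Baby table (545^j mod 1933 for j=0..43):
  0:1  1:545  2:1276  3:1473  4:590  5:672  6:903  7:1153
  8:160  9:215  10:1195  11:1787  12:1616  13:1205  14:1438  15:845
  16:471  17:1539  18:1766  19:1769  20:1471  21:1433  22:53  23:1823
  24:1906  25:749  26:342  27:822  28:1467  29:1186  30:748  31:1730
  32:1479  33:1927  34:596  35:76  36:827  37:326  38:1767  39:381
  40:814  41:973  42:643  43:562
Giant step factor: 545^(-44) ≡ 1666 (mod 1933).
Scan 1279·1666^i mod 1933 for i = 0, 1, …:
  i=0: 1279   i=1: 648   i=2: 954   i=3: 438
  i=4: 967   i=5: 833   i=6: 1817   i=7: 44
  i=8: 1783   i=9: 1390     …   i=31: 8
  i=32: 1730
Match at i=32, j=31: x = 32·44 + 31 = 1439.

1439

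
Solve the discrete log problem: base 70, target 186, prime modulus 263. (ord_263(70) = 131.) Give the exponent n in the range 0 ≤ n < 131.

Baby-step giant-step with m = ceil(sqrt(131)) = 12.
Baby table (70^j mod 263 for j=0..11):
  0:1  1:70  2:166  3:48  4:204  5:78  6:200  7:61
  8:62  9:132  10:35  11:83
Giant step factor: 70^(-12) ≡ 11 (mod 263).
Scan 186·11^i mod 263 for i = 0, 1, …:
  i=0: 186   i=1: 205   i=2: 151   i=3: 83
Match at i=3, j=11: n = 3·12 + 11 = 47.

47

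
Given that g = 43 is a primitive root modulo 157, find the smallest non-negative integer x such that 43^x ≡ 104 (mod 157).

73

Baby-step giant-step with m = ceil(sqrt(156)) = 13.
Baby table (43^j mod 157 for j=0..12):
  0:1  1:43  2:122  3:65  4:126  5:80  6:143  7:26
  8:19  9:32  10:120  11:136  12:39
Giant step factor: 43^(-13) ≡ 135 (mod 157).
Scan 104·135^i mod 157 for i = 0, 1, …:
  i=0: 104   i=1: 67   i=2: 96   i=3: 86
  i=4: 149   i=5: 19
Match at i=5, j=8: x = 5·13 + 8 = 73.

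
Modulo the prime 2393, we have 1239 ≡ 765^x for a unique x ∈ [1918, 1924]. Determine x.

Compute 765^1918 mod 2393 = 541, then multiply by 765 repeatedly:
  765^1918=541  765^1919=2269  765^1920=860  765^1921=2218  765^1922=133
  765^1923=1239
Found 1239 at exponent 1923.

1923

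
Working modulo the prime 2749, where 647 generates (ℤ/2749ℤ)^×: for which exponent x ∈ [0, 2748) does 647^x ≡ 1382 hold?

2603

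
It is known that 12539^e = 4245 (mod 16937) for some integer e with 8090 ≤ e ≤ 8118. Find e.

8110

Compute 12539^8090 mod 16937 = 12589, then multiply by 12539 repeatedly:
  12539^8090=12589  12539^8091=631  12539^8092=2530  12539^8093=669  12539^8094=4776
  12539^8095=13969  12539^8096=11774  12539^8097=11294  12539^8098=5209  12539^8099=6579
  12539^8100=10891  12539^8101=16155  12539^8102=1025  12539^8103=14229  12539^8104=3073
  12539^8105=672  12539^8106=8519  12539^8107=15019  12539^8108=738  12539^8109=6180
  12539^8110=4245
Found 4245 at exponent 8110.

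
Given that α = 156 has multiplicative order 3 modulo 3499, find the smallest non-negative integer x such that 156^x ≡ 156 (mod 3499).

1

Successive powers of 156 modulo 3499:
  156^0=1  156^1=156
So 156^1 ≡ 156 (mod 3499), giving x = 1.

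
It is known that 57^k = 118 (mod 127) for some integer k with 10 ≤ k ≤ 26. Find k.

Compute 57^10 mod 127 = 13, then multiply by 57 repeatedly:
  57^10=13  57^11=106  57^12=73  57^13=97  57^14=68
  57^15=66  57^16=79  57^17=58  57^18=4  57^19=101
  57^20=42  57^21=108  57^22=60  57^23=118
Found 118 at exponent 23.

23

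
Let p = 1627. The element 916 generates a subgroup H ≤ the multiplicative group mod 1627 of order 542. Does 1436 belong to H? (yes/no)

no

1436 ∈ ⟨916⟩ iff 1436^542 ≡ 1 (mod 1627), since |⟨916⟩| = 542.
1436^542 mod 1627 = 264.
Since 264 ≠ 1, 1436 does not lie in the subgroup.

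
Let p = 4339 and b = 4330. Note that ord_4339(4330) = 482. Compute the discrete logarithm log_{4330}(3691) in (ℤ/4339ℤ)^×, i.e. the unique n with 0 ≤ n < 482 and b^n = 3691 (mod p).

Baby-step giant-step with m = ceil(sqrt(482)) = 22.
Baby table (4330^j mod 4339 for j=0..21):
  0:1  1:4330  2:81  3:3610  4:2222  5:1697  6:2083  7:2948
  8:3841  9:143  10:3052  11:2905  12:4228  13:999  14:4026  15:2817
  16:681  17:2549  18:3093  19:2536  20:3210  21:1483
Giant step factor: 4330^(-22) ≡ 3011 (mod 4339).
Scan 3691·3011^i mod 4339 for i = 0, 1, …:
  i=0: 3691   i=1: 1422   i=2: 3388   i=3: 279
  i=4: 2642   i=5: 1675   i=6: 1507   i=7: 3322
  i=8: 1147   i=9: 4112     …   i=14: 31
  i=15: 2222
Match at i=15, j=4: n = 15·22 + 4 = 334.

334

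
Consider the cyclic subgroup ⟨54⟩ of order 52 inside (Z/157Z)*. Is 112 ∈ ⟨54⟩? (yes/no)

112 ∈ ⟨54⟩ iff 112^52 ≡ 1 (mod 157), since |⟨54⟩| = 52.
112^52 mod 157 = 1.
Since 1 = 1, 112 lies in the subgroup.

yes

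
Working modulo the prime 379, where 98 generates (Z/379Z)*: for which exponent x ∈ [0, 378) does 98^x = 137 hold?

222

Baby-step giant-step with m = ceil(sqrt(378)) = 20.
Baby table (98^j mod 379 for j=0..19):
  0:1  1:98  2:129  3:135  4:344  5:360  6:33  7:202
  8:88  9:286  10:361  11:131  12:331  13:223  14:251  15:342
  16:164  17:154  18:311  19:158
Giant step factor: 98^(-20) ≡ 62 (mod 379).
Scan 137·62^i mod 379 for i = 0, 1, …:
  i=0: 137   i=1: 156   i=2: 197   i=3: 86
  i=4: 26   i=5: 96   i=6: 267   i=7: 257
  i=8: 16   i=9: 234   i=10: 106   i=11: 129
Match at i=11, j=2: x = 11·20 + 2 = 222.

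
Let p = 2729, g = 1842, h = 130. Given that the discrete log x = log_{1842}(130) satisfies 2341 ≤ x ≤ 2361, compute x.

2352

Compute 1842^2341 mod 2729 = 1632, then multiply by 1842 repeatedly:
  1842^2341=1632  1842^2342=1515  1842^2343=1592  1842^2344=1518  1842^2345=1660
  1842^2346=1240  1842^2347=2636  1842^2348=621  1842^2349=431  1842^2350=2492
  1842^2351=86  1842^2352=130
Found 130 at exponent 2352.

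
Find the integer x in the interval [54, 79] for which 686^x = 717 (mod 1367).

78

Compute 686^54 mod 1367 = 1322, then multiply by 686 repeatedly:
  686^54=1322  686^55=571  686^56=744  686^57=493  686^58=549
  686^59=689  686^60=1039  686^61=547  686^62=684  686^63=343
  686^64=174  686^65=435  686^66=404  686^67=1010  686^68=1158
  686^69=161  686^70=1086  686^71=1348  686^72=636  686^73=223
  686^74=1241  686^75=1052  686^76=1263  686^77=1107  686^78=717
Found 717 at exponent 78.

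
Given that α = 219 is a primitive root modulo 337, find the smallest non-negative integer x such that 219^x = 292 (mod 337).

43

Baby-step giant-step with m = ceil(sqrt(336)) = 19.
Baby table (219^j mod 337 for j=0..18):
  0:1  1:219  2:107  3:180  4:328  5:51  6:48  7:65
  8:81  9:215  10:242  11:89  12:282  13:87  14:181  15:210
  16:158  17:228  18:56
Giant step factor: 219^(-19) ≡ 120 (mod 337).
Scan 292·120^i mod 337 for i = 0, 1, …:
  i=0: 292   i=1: 329   i=2: 51
Match at i=2, j=5: x = 2·19 + 5 = 43.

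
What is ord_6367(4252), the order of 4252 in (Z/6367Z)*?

1061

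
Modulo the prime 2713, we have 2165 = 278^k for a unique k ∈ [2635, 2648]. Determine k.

Compute 278^2635 mod 2713 = 1336, then multiply by 278 repeatedly:
  278^2635=1336  278^2636=2440  278^2637=70  278^2638=469  278^2639=158
  278^2640=516  278^2641=2372  278^2642=157  278^2643=238  278^2644=1052
  278^2645=2165
Found 2165 at exponent 2645.

2645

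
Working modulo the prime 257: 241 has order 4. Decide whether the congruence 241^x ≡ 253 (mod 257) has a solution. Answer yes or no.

⟨241⟩ has order 4; its elements mod 257 are {1, 16, 241, 256}.
253 is not in this set.

no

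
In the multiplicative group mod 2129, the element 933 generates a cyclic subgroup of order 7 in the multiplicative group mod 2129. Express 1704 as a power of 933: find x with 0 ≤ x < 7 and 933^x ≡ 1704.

3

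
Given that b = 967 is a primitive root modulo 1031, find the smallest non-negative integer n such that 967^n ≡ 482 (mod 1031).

Baby-step giant-step with m = ceil(sqrt(1030)) = 33.
Baby table (967^j mod 1031 for j=0..32):
  0:1  1:967  2:1003  3:761  4:784  5:343  6:730  7:706
  8:180  9:852  10:115  11:888  12:904  13:911  14:463  15:267
  16:439  17:772  18:80  19:35  20:853  21:51  22:860  23:634
  24:664  25:806  26:997  27:114  28:952  29:932  30:150  31:710
  32:955
Giant step factor: 967^(-33) ≡ 124 (mod 1031).
Scan 482·124^i mod 1031 for i = 0, 1, …:
  i=0: 482   i=1: 1001   i=2: 404   i=3: 608
  i=4: 129   i=5: 531   i=6: 891   i=7: 167
  i=8: 88   i=9: 602     …   i=26: 897
  i=27: 911
Match at i=27, j=13: n = 27·33 + 13 = 904.

904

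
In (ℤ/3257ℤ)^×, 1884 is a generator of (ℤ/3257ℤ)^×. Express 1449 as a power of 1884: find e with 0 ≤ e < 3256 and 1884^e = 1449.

2027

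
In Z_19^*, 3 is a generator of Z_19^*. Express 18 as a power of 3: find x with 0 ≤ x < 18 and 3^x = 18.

9

Successive powers of 3 modulo 19:
  3^0=1  3^1=3  3^2=9  3^3=8  3^4=5  3^5=15
  3^6=7  3^7=2  3^8=6  3^9=18
So 3^9 ≡ 18 (mod 19), giving x = 9.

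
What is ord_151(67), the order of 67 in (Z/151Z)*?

50

The order of 67 must divide p − 1 = 150 = 2 · 3 · 5^2.
Divisors: 1, 2, 3, 5, 6, 10, 15, 25, 30, 50, 75, 150.
Check each in increasing order: 67^1 ≡ 67;  67^2 ≡ 110;  67^3 ≡ 122;  67^5 ≡ 132;  67^6 ≡ 86;  67^10 ≡ 59;  67^15 ≡ 87;  67^25 ≡ 150;  67^30 ≡ 19;  67^50 ≡ 1.
Smallest exponent giving 1 is 50.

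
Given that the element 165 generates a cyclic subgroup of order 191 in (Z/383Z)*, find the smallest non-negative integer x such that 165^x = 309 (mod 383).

Baby-step giant-step with m = ceil(sqrt(191)) = 14.
Baby table (165^j mod 383 for j=0..13):
  0:1  1:165  2:32  3:301  4:258  5:57  6:213  7:292
  8:305  9:152  10:185  11:268  12:175  13:150
Giant step factor: 165^(-14) ≡ 243 (mod 383).
Scan 309·243^i mod 383 for i = 0, 1, …:
  i=0: 309   i=1: 19   i=2: 21   i=3: 124
  i=4: 258
Match at i=4, j=4: x = 4·14 + 4 = 60.

60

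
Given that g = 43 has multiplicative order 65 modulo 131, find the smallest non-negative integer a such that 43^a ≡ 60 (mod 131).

45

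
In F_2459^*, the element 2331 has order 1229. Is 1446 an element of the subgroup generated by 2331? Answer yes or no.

1446 ∈ ⟨2331⟩ iff 1446^1229 ≡ 1 (mod 2459), since |⟨2331⟩| = 1229.
1446^1229 mod 2459 = 2458.
Since 2458 ≠ 1, 1446 does not lie in the subgroup.

no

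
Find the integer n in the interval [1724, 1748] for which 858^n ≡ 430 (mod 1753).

1744

Compute 858^1724 mod 1753 = 594, then multiply by 858 repeatedly:
  858^1724=594  858^1725=1282  858^1726=825  858^1727=1391  858^1728=1438
  858^1729=1445  858^1730=439  858^1731=1520  858^1732=1681  858^1733=1332
  858^1734=1653  858^1735=97  858^1736=835  858^1737=1206  858^1738=478
  858^1739=1675  858^1740=1443  858^1741=476  858^1742=1712  858^1743=1635
  858^1744=430
Found 430 at exponent 1744.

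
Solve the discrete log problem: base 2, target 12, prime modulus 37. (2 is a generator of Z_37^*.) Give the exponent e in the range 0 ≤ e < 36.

Successive powers of 2 modulo 37:
  2^0=1  2^1=2  2^2=4  2^3=8  2^4=16  2^5=32
  2^6=27  2^7=17  2^8=34  2^9=31  2^10=25  2^11=13
  2^12=26  2^13=15  2^14=30  2^15=23  2^16=9  2^17=18
  2^18=36  2^19=35  2^20=33  2^21=29  2^22=21  2^23=5
  2^24=10  2^25=20  2^26=3  2^27=6  2^28=12
So 2^28 ≡ 12 (mod 37), giving e = 28.

28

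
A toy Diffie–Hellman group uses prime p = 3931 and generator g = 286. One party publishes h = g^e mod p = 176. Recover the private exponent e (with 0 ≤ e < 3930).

2217

Baby-step giant-step with m = ceil(sqrt(3930)) = 63.
Baby table (286^j mod 3931 for j=0..62):
  0:1  1:286  2:3176  3:275  4:30  5:718  6:936  7:388
  8:900  9:1885  10:563  11:3778  12:3414  13:1516  14:1166  15:3272
  16:214  17:2239  18:3532  19:3816  20:2489  21:343  22:3754  23:481
  24:3912  25:2428  26:2552  27:2637  28:3361  29:2082  30:1871  31:490
  32:2555  33:3495  34:1096  35:2907  36:1961  37:2644  38:1432  39:728
  40:3796  41:700  42:3650  43:2185  44:3812  45:1345  46:3363  47:2654
  48:361  49:1040  50:2615  51:1000  52:2968  53:3683  54:3761  55:2483
  56:2558  57:422  58:2762  59:3732  60:2051  61:867  62:309
Giant step factor: 286^(-63) ≡ 3102 (mod 3931).
Scan 176·3102^i mod 3931 for i = 0, 1, …:
  i=0: 176   i=1: 3474   i=2: 1477   i=3: 2039
  i=4: 3930   i=5: 829   i=6: 684   i=7: 2959
  i=8: 3864   i=9: 509     …   i=34: 655
  i=35: 3414
Match at i=35, j=12: e = 35·63 + 12 = 2217.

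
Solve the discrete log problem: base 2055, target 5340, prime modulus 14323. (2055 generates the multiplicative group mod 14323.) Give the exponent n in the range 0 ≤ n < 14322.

10827

Baby-step giant-step with m = ceil(sqrt(14322)) = 120.
Baby table (2055^j mod 14323 for j=0..119):
  0:1  1:2055  2:12063  3:10675  4:8612  5:8755  6:1837  7:8086
  8:2050  9:1788  10:7652  11:12529  12:8664  13:1031  14:13224  15:4589
  16:5861  17:13035  18:2915  19:3311  20:680  21:8069  22:10084  23:11562
  24:12376  25:9355  26:3059  27:12771  28:4669  29:12708  30:4111  31:11858
  32:4767  33:13576  34:11799  35:12429  36:3686  37:12186  38:5626  39:2769
  40:4064  41:1211  42:10726  43:13156  44:8079  45:1988  46:3285  47:4542
  48:9537  49:4671  50:2495  51:13914  52:4562  53:7668  54:2440  55:1150
  56:14278  57:7786  58:1439  59:6607  60:13504  61:7069  62:3273  63:8528
  64:8011  65:5478  66:13735  67:9115  68:11164  69:10897  70:6486  71:8340
  72:8392  73:668  74:12055  75:8558  76:12369  77:9293  78:4556  79:9661
  80:1677  81:8715  82:5575  83:12548  84:4740  85:1060  86:1204  87:10664
  88:330  89:4969  90:13319  91:13615  92:6006  93:10227  94:4644  95:4302
  96:3319  97:2797  98:4312  99:9546  100:8843  101:10801  102:9728  103:10455
  104:525  105:4650  106:2309  107:4082  108:9555  109:13015  110:4784  111:5542
  112:2025  113:7705  114:6860  115:3468  116:8209  117:11324  118:10268  119:2961
Giant step factor: 2055^(-120) ≡ 6907 (mod 14323).
Scan 5340·6907^i mod 14323 for i = 0, 1, …:
  i=0: 5340   i=1: 1655   i=2: 1331   i=3: 12174
  i=4: 9808   i=5: 10389   i=6: 12916   i=7: 7168
  i=8: 9088   i=9: 7430     …   i=89: 3214
  i=90: 12771
Match at i=90, j=27: n = 90·120 + 27 = 10827.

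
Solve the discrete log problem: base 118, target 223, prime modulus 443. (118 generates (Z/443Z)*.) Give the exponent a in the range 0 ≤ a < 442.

Baby-step giant-step with m = ceil(sqrt(442)) = 22.
Baby table (118^j mod 443 for j=0..21):
  0:1  1:118  2:191  3:388  4:155  5:127  6:367  7:335
  8:103  9:193  10:181  11:94  12:17  13:234  14:146  15:394
  16:420  17:387  18:37  19:379  20:422  21:180
Giant step factor: 118^(-22) ≡ 203 (mod 443).
Scan 223·203^i mod 443 for i = 0, 1, …:
  i=0: 223   i=1: 83   i=2: 15   i=3: 387
Match at i=3, j=17: a = 3·22 + 17 = 83.

83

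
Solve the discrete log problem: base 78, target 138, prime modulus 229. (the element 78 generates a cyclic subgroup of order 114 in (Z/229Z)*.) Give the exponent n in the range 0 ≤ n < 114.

113

Baby-step giant-step with m = ceil(sqrt(114)) = 11.
Baby table (78^j mod 229 for j=0..10):
  0:1  1:78  2:130  3:64  4:183  5:76  6:203  7:33
  8:55  9:168  10:51
Giant step factor: 78^(-11) ≡ 97 (mod 229).
Scan 138·97^i mod 229 for i = 0, 1, …:
  i=0: 138   i=1: 104   i=2: 12   i=3: 19
  i=4: 11   i=5: 151   i=6: 220   i=7: 43
  i=8: 49   i=9: 173   i=10: 64
Match at i=10, j=3: n = 10·11 + 3 = 113.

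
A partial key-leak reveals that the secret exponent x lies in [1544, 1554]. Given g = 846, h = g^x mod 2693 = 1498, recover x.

1549

Compute 846^1544 mod 2693 = 2248, then multiply by 846 repeatedly:
  846^1544=2248  846^1545=550  846^1546=2104  846^1547=2604  846^1548=110
  846^1549=1498
Found 1498 at exponent 1549.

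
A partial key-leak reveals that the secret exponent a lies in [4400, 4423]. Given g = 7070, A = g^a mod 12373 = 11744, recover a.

4422

Compute 7070^4400 mod 12373 = 9745, then multiply by 7070 repeatedly:
  7070^4400=9745  7070^4401=4286  7070^4402=543  7070^4403=3380  7070^4404=4337
  7070^4405=2296  7070^4406=11717  7070^4407=1955  7070^4408=1209  7070^4409=10260
  7070^4410=7674  7070^4411=11948  7070^4412=1889  7070^4413=4763  7070^4414=7477
  7070^4415=4934  7070^4416=3893  7070^4417=5958  7070^4418=5368  7070^4419=3769
  7070^4420=7761  7070^4421=8388  7070^4422=11744
Found 11744 at exponent 4422.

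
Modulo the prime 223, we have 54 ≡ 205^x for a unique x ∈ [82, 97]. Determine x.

87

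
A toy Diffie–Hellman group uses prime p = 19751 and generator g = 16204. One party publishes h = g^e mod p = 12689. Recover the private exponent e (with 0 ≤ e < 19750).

1571

Baby-step giant-step with m = ceil(sqrt(19750)) = 141.
Baby table (16204^j mod 19751 for j=0..140):
  0:1  1:16204  2:19573  3:19085  4:11933  5:42  6:9034  7:12275
  8:11530  9:7411  10:1764  11:4159  12:2024  13:10236  14:14997  15:14835
  16:16670  17:6004  18:15141  19:17593  20:10789  21:8855  22:15156  23:3890
  24:8119  25:18616  26:16392  27:4520  28:5372  29:5231  30:11583  31:16930
  32:12081  33:8363  34:2441  35:12462  36:24  37:13627  38:15479  39:3767
  40:9878  41:1008  42:19306  43:18086  44:206  45:105  46:2834  47:1061
  48:9074  49:8652  50:4410  51:522  52:5060  53:5839  54:7866  55:7461
  56:2173  57:15010  58:8226  59:14356  60:17097  61:12262  62:18139  63:9725
  64:10422  65:7038  66:1478  67:11300  68:13430  69:3202  70:19082  71:2823
  72:576  73:11032  74:15978  75:11404  76:60  77:4441  78:9071  79:19293
  80:4944  81:2520  82:8763  83:5713  84:515  85:10138  86:7085  87:12528
  88:2934  89:1879  90:11025  91:1305  92:12650  93:4722  94:19665  95:8777
  96:15308  97:17774  98:814  99:16139  100:13116  101:10904  102:15721  103:14437
  104:6304  105:17595  106:3695  107:8499  108:13824  109:8005  110:8203  111:16933
  112:1440  113:7829  114:443  115:8759  116:150  117:1227  118:12802  119:18606
  120:12360  121:6300  122:12032  123:4407  124:11163  125:5594  126:7837  127:11569
  128:7335  129:14573  130:17687  131:13138  132:11874  133:11805  134:19536  135:12067
  136:18519  137:4933  138:2035  139:10721  140:13039
Giant step factor: 16204^(-141) ≡ 8730 (mod 19751).
Scan 12689·8730^i mod 19751 for i = 0, 1, …:
  i=0: 12689   i=1: 11362   i=2: 738   i=3: 3914
  i=4: 19741   i=5: 11455   i=6: 2837   i=7: 19007
  i=8: 2959   i=9: 17513   i=10: 15750   i=11: 10789
Match at i=11, j=20: e = 11·141 + 20 = 1571.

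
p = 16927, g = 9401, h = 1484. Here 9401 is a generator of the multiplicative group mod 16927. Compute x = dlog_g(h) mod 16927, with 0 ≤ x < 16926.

1094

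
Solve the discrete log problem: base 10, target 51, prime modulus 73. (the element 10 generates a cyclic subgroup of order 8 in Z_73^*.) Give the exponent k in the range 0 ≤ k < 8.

Successive powers of 10 modulo 73:
  10^0=1  10^1=10  10^2=27  10^3=51
So 10^3 ≡ 51 (mod 73), giving k = 3.

3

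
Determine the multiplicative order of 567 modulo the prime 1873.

78

The order of 567 must divide p − 1 = 1872 = 2^4 · 3^2 · 13.
Divisors: 1, 2, 3, 4, 6, 8, 9, 12, 13, 16, 18, 24, 26, 36, 39, 48, 52, 72, 78, 104, 117, 144, 156, 208, 234, 312, 468, 624, 936, 1872.
Check each in increasing order: 567^1 ≡ 567;  567^2 ≡ 1206;  567^3 ≡ 157;  567^4 ≡ 988;  567^6 ≡ 300;  567^8 ≡ 311;  567^9 ≡ 275;  567^12 ≡ 96;  567^13 ≡ 115;  567^16 ≡ 1198;  567^18 ≡ 705;  567^24 ≡ 1724;  567^26 ≡ 114;  567^36 ≡ 680;  567^39 ≡ 1872;  567^48 ≡ 1598;  567^52 ≡ 1758;  567^72 ≡ 1642;  567^78 ≡ 1.
Smallest exponent giving 1 is 78.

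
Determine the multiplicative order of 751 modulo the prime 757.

756

The order of 751 must divide p − 1 = 756 = 2^2 · 3^3 · 7.
Divisors: 1, 2, 3, 4, 6, 7, 9, 12, 14, 18, 21, 27, 28, 36, 42, 54, 63, 84, 108, 126, 189, 252, 378, 756.
Check each in increasing order: 751^1 ≡ 751;  751^2 ≡ 36;  751^3 ≡ 541;  751^4 ≡ 539;  751^6 ≡ 479;  751^7 ≡ 154;  751^9 ≡ 245;  751^12 ≡ 70;  751^14 ≡ 249;  751^18 ≡ 222;  751^21 ≡ 496;  751^27 ≡ 643;  751^28 ≡ 684;  751^36 ≡ 79;  751^42 ≡ 748;  751^54 ≡ 127;  751^63 ≡ 78;  751^84 ≡ 81;  751^108 ≡ 232;  751^126 ≡ 28;  751^189 ≡ 670;  751^252 ≡ 27;  751^378 ≡ 756;  751^756 ≡ 1.
Smallest exponent giving 1 is 756.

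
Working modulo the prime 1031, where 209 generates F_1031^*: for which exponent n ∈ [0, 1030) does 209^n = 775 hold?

Baby-step giant-step with m = ceil(sqrt(1030)) = 33.
Baby table (209^j mod 1031 for j=0..32):
  0:1  1:209  2:379  3:855  4:332  5:311  6:46  7:335
  8:938  9:152  10:838  11:903  12:54  13:976  14:877  15:806
  16:401  17:298  18:422  19:563  20:133  21:991  22:919  23:305
  24:854  25:123  26:963  27:222  28:3  29:627  30:106  31:503
  32:996
Giant step factor: 209^(-33) ≡ 263 (mod 1031).
Scan 775·263^i mod 1031 for i = 0, 1, …:
  i=0: 775   i=1: 718   i=2: 161   i=3: 72
  i=4: 378   i=5: 438   i=6: 753   i=7: 87
  i=8: 199   i=9: 787     …   i=28: 894
  i=29: 54
Match at i=29, j=12: n = 29·33 + 12 = 969.

969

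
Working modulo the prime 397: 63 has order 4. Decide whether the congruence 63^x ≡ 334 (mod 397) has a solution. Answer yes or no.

yes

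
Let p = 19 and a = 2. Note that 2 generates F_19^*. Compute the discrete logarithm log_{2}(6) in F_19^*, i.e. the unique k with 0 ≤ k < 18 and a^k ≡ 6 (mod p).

14

Successive powers of 2 modulo 19:
  2^0=1  2^1=2  2^2=4  2^3=8  2^4=16  2^5=13
  2^6=7  2^7=14  2^8=9  2^9=18  2^10=17  2^11=15
  2^12=11  2^13=3  2^14=6
So 2^14 ≡ 6 (mod 19), giving k = 14.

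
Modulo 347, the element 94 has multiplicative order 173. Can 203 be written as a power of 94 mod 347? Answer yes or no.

no

203 ∈ ⟨94⟩ iff 203^173 ≡ 1 (mod 347), since |⟨94⟩| = 173.
203^173 mod 347 = 346.
Since 346 ≠ 1, 203 does not lie in the subgroup.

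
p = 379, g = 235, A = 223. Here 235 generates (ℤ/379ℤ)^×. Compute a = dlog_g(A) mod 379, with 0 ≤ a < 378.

313

Baby-step giant-step with m = ceil(sqrt(378)) = 20.
Baby table (235^j mod 379 for j=0..19):
  0:1  1:235  2:270  3:157  4:132  5:321  6:14  7:258
  8:369  9:303  10:332  11:325  12:196  13:201  14:239  15:73
  16:100  17:2  18:91  19:161
Giant step factor: 235^(-20) ≡ 344 (mod 379).
Scan 223·344^i mod 379 for i = 0, 1, …:
  i=0: 223   i=1: 154   i=2: 295   i=3: 287
  i=4: 188   i=5: 242   i=6: 247   i=7: 72
  i=8: 133   i=9: 272     …   i=14: 200
  i=15: 201
Match at i=15, j=13: a = 15·20 + 13 = 313.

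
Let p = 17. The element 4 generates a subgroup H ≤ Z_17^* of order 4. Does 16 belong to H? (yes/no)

yes

⟨4⟩ has order 4; its elements mod 17 are {1, 4, 13, 16}.
16 is in this set.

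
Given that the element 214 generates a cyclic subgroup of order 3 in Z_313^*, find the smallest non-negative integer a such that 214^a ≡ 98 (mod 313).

Successive powers of 214 modulo 313:
  214^0=1  214^1=214  214^2=98
So 214^2 ≡ 98 (mod 313), giving a = 2.

2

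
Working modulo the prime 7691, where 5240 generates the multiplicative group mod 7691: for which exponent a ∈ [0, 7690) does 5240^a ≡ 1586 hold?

Baby-step giant-step with m = ceil(sqrt(7690)) = 88.
Baby table (5240^j mod 7691 for j=0..87):
  0:1  1:5240  2:730  3:2773  4:2221  5:1557  6:6220  7:6033
  8:2910  9:4838  10:1584  11:1571  12:2670  13:871  14:3277  15:5168
  16:309  17:4050  18:2531  19:3156  20:1790  21:4271  22:6921  23:2975
  24:7034  25:2888  26:4923  27:906  28:2093  29:7645  30:5072  31:4875
  32:3189  33:5508  34:5288  35:6138  36:7049  37:4578  38:491  39:4046
  40:4644  41:236  42:6080  43:3078  44:693  45:1168  46:5975  47:6630
  48:953  49:2261  50:3500  51:4656  52:1588  53:7149  54:5590  55:4272
  56:4470  57:3705  58:2116  59:5109  60:6480  61:7126  62:435  63:2864
  64:2219  65:6459  66:4760  67:487  68:6159  69:1724  70:4526  71:4887
  72:4541  73:6577  74:109  75:2026  76:2660  77:2308  78:3668  79:511
  80:1172  81:3862  82:1859  83:4354  84:3454  85:2037  86:6463  87:2647
Giant step factor: 5240^(-88) ≡ 3122 (mod 7691).
Scan 1586·3122^i mod 7691 for i = 0, 1, …:
  i=0: 1586   i=1: 6179   i=2: 1810   i=3: 5626
  i=4: 5819   i=5: 776   i=6: 7   i=7: 6472
  i=8: 1327   i=9: 5136     …   i=17: 2697
  i=18: 6080
Match at i=18, j=42: a = 18·88 + 42 = 1626.

1626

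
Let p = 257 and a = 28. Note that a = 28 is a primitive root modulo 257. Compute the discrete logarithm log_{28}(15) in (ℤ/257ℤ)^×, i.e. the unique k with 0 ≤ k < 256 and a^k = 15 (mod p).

Baby-step giant-step with m = ceil(sqrt(256)) = 16.
Baby table (28^j mod 257 for j=0..15):
  0:1  1:28  2:13  3:107  4:169  5:106  6:141  7:93
  8:34  9:181  10:185  11:40  12:92  13:6  14:168  15:78
Giant step factor: 28^(-16) ≡ 255 (mod 257).
Scan 15·255^i mod 257 for i = 0, 1, …:
  i=0: 15   i=1: 227   i=2: 60   i=3: 137
  i=4: 240   i=5: 34
Match at i=5, j=8: k = 5·16 + 8 = 88.

88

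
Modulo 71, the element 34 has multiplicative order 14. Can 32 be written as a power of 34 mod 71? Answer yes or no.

32 ∈ ⟨34⟩ iff 32^14 ≡ 1 (mod 71), since |⟨34⟩| = 14.
32^14 mod 71 = 1.
Since 1 = 1, 32 lies in the subgroup.

yes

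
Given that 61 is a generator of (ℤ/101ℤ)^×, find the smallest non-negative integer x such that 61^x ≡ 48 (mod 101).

49

Baby-step giant-step with m = ceil(sqrt(100)) = 10.
Baby table (61^j mod 101 for j=0..9):
  0:1  1:61  2:85  3:34  4:54  5:62  6:45  7:18
  8:88  9:15
Giant step factor: 61^(-10) ≡ 17 (mod 101).
Scan 48·17^i mod 101 for i = 0, 1, …:
  i=0: 48   i=1: 8   i=2: 35   i=3: 90
  i=4: 15
Match at i=4, j=9: x = 4·10 + 9 = 49.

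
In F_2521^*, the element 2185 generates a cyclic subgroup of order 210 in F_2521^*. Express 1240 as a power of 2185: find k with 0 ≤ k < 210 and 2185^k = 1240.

Baby-step giant-step with m = ceil(sqrt(210)) = 15.
Baby table (2185^j mod 2521 for j=0..14):
  0:1  1:2185  2:1972  3:431  4:1402  5:355  6:1728  7:1743
  8:1745  9:1073  10:2496  11:837  12:1120  13:1830  14:244
Giant step factor: 2185^(-15) ≡ 1493 (mod 2521).
Scan 1240·1493^i mod 2521 for i = 0, 1, …:
  i=0: 1240   i=1: 906   i=2: 1402
Match at i=2, j=4: k = 2·15 + 4 = 34.

34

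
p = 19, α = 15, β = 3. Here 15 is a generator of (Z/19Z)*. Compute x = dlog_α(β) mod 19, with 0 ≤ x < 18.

Successive powers of 15 modulo 19:
  15^0=1  15^1=15  15^2=16  15^3=12  15^4=9  15^5=2
  15^6=11  15^7=13  15^8=5  15^9=18  15^10=4  15^11=3
So 15^11 ≡ 3 (mod 19), giving x = 11.

11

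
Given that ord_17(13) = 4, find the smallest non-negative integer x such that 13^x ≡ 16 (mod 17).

2

Successive powers of 13 modulo 17:
  13^0=1  13^1=13  13^2=16
So 13^2 ≡ 16 (mod 17), giving x = 2.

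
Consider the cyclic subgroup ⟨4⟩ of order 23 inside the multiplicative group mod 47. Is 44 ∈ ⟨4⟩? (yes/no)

no

44 ∈ ⟨4⟩ iff 44^23 ≡ 1 (mod 47), since |⟨4⟩| = 23.
44^23 mod 47 = 46.
Since 46 ≠ 1, 44 does not lie in the subgroup.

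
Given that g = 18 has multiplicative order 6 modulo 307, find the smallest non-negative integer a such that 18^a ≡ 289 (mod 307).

4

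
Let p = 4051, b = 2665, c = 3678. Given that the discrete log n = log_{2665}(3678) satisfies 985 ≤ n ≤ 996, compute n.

Compute 2665^985 mod 4051 = 3742, then multiply by 2665 repeatedly:
  2665^985=3742  2665^986=2919  2665^987=1215  2665^988=1226  2665^989=2184
  2665^990=3124  2665^991=655  2665^992=3645  2665^993=3678
Found 3678 at exponent 993.

993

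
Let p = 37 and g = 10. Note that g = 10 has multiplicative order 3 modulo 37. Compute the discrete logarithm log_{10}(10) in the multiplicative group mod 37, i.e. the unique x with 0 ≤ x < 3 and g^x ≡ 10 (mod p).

Successive powers of 10 modulo 37:
  10^0=1  10^1=10
So 10^1 ≡ 10 (mod 37), giving x = 1.

1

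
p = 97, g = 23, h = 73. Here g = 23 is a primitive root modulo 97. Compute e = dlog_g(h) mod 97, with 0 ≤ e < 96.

44

Baby-step giant-step with m = ceil(sqrt(96)) = 10.
Baby table (23^j mod 97 for j=0..9):
  0:1  1:23  2:44  3:42  4:93  5:5  6:18  7:26
  8:16  9:77
Giant step factor: 23^(-10) ≡ 66 (mod 97).
Scan 73·66^i mod 97 for i = 0, 1, …:
  i=0: 73   i=1: 65   i=2: 22   i=3: 94
  i=4: 93
Match at i=4, j=4: e = 4·10 + 4 = 44.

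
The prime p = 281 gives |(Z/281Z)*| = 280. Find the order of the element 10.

28

The order of 10 must divide p − 1 = 280 = 2^3 · 5 · 7.
Divisors: 1, 2, 4, 5, 7, 8, 10, 14, 20, 28, 35, 40, 56, 70, 140, 280.
Check each in increasing order: 10^1 ≡ 10;  10^2 ≡ 100;  10^4 ≡ 165;  10^5 ≡ 245;  10^7 ≡ 53;  10^8 ≡ 249;  10^10 ≡ 172;  10^14 ≡ 280;  10^20 ≡ 79;  10^28 ≡ 1.
Smallest exponent giving 1 is 28.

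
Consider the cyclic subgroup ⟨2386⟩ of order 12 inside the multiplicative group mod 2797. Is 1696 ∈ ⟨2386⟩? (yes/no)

yes

⟨2386⟩ has order 12; its elements mod 2797 are {1, 411, 603, 1014, 1100, 1101, 1696, 1697, 1783, 2194, 2386, 2796}.
1696 is in this set.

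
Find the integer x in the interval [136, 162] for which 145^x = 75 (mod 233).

155

Compute 145^136 mod 233 = 92, then multiply by 145 repeatedly:
  145^136=92  145^137=59  145^138=167  145^139=216  145^140=98
  145^141=230  145^142=31  145^143=68  145^144=74  145^145=12
  145^146=109  145^147=194  145^148=170  145^149=185  145^150=30
  145^151=156  145^152=19  145^153=192  145^154=113  145^155=75
Found 75 at exponent 155.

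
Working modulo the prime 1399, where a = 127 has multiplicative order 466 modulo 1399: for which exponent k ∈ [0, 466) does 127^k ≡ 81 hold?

344

Baby-step giant-step with m = ceil(sqrt(466)) = 22.
Baby table (127^j mod 1399 for j=0..21):
  0:1  1:127  2:740  3:247  4:591  5:910  6:852  7:481
  8:930  9:594  10:1291  11:274  12:1222  13:1304  14:526  15:1049
  16:318  17:1214  18:288  19:202  20:472  21:1186
Giant step factor: 127^(-22) ≡ 890 (mod 1399).
Scan 81·890^i mod 1399 for i = 0, 1, …:
  i=0: 81   i=1: 741   i=2: 561   i=3: 1246
  i=4: 932   i=5: 1272   i=6: 289   i=7: 1193
  i=8: 1328   i=9: 1164     …   i=14: 403
  i=15: 526
Match at i=15, j=14: k = 15·22 + 14 = 344.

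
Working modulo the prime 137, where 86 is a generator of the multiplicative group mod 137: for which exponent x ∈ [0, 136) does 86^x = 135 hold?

Successive powers of 86 modulo 137:
  86^0=1  86^1=86  86^2=135
So 86^2 ≡ 135 (mod 137), giving x = 2.

2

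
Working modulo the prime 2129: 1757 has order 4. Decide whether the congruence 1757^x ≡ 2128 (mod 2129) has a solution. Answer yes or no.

yes

⟨1757⟩ has order 4; its elements mod 2129 are {1, 372, 1757, 2128}.
2128 is in this set.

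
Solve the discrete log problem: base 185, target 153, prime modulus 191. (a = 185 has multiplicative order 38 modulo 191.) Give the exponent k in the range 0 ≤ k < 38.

8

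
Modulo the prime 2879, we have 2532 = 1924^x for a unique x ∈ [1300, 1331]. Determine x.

1303

Compute 1924^1300 mod 2879 = 1221, then multiply by 1924 repeatedly:
  1924^1300=1221  1924^1301=2819  1924^1302=2599  1924^1303=2532
Found 2532 at exponent 1303.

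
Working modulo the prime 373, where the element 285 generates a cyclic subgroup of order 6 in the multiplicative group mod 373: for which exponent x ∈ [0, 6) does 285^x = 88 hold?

4

Successive powers of 285 modulo 373:
  285^0=1  285^1=285  285^2=284  285^3=372  285^4=88
So 285^4 ≡ 88 (mod 373), giving x = 4.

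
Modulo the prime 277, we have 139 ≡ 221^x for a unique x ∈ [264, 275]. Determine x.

273

Compute 221^264 mod 277 = 52, then multiply by 221 repeatedly:
  221^264=52  221^265=135  221^266=196  221^267=104  221^268=270
  221^269=115  221^270=208  221^271=263  221^272=230  221^273=139
Found 139 at exponent 273.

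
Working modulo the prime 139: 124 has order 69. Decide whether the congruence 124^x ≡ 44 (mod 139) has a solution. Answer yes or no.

44 ∈ ⟨124⟩ iff 44^69 ≡ 1 (mod 139), since |⟨124⟩| = 69.
44^69 mod 139 = 1.
Since 1 = 1, 44 lies in the subgroup.

yes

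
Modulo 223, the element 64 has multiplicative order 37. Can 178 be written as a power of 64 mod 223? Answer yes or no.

no

178 ∈ ⟨64⟩ iff 178^37 ≡ 1 (mod 223), since |⟨64⟩| = 37.
178^37 mod 223 = 39.
Since 39 ≠ 1, 178 does not lie in the subgroup.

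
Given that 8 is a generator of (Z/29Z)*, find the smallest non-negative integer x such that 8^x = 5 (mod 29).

Successive powers of 8 modulo 29:
  8^0=1  8^1=8  8^2=6  8^3=19  8^4=7  8^5=27
  8^6=13  8^7=17  8^8=20  8^9=15  8^10=4  8^11=3
  8^12=24  8^13=18  8^14=28  8^15=21  8^16=23  8^17=10
  8^18=22  8^19=2  8^20=16  8^21=12  8^22=9  8^23=14
  8^24=25  8^25=26  8^26=5
So 8^26 ≡ 5 (mod 29), giving x = 26.

26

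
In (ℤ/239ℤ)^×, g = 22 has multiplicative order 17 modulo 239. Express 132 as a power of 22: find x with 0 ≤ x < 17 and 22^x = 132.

3

Successive powers of 22 modulo 239:
  22^0=1  22^1=22  22^2=6  22^3=132
So 22^3 ≡ 132 (mod 239), giving x = 3.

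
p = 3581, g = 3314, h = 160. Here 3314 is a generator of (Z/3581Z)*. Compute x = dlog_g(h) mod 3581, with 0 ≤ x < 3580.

1135

Baby-step giant-step with m = ceil(sqrt(3580)) = 60.
Baby table (3314^j mod 3581 for j=0..59):
  0:1  1:3314  2:3250  3:2433  4:2131  5:402  6:96  7:3016
  8:453  9:803  10:459  11:2782  12:2054  13:3056  14:516  15:1887
  16:1092  17:2078  18:229  19:3315  20:2983  21:2102  22:983  23:2533
  24:498  25:3112  26:3469  27:1256  28:1262  29:3241  30:1255  31:1529
  32:3572  33:2403  34:2979  35:3170  36:2307  37:3544  38:2717  39:1504
  40:3085  41:3516  42:3031  43:29  44:3000  45:1144  46:2518  47:922
  48:915  49:2784  50:1520  51:2394  52:1801  53:2568  54:1896  55:2270
  56:2680  57:640  58:1008  59:3020
Giant step factor: 3314^(-60) ≡ 3121 (mod 3581).
Scan 160·3121^i mod 3581 for i = 0, 1, …:
  i=0: 160   i=1: 1601   i=2: 1226   i=3: 1838
  i=4: 3217   i=5: 2714   i=6: 1329   i=7: 1011
  i=8: 470   i=9: 2241     …   i=17: 540
  i=18: 2270
Match at i=18, j=55: x = 18·60 + 55 = 1135.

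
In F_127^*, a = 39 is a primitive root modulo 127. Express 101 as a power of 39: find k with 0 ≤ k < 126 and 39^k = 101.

Baby-step giant-step with m = ceil(sqrt(126)) = 12.
Baby table (39^j mod 127 for j=0..11):
  0:1  1:39  2:124  3:10  4:9  5:97  6:100  7:90
  8:81  9:111  10:11  11:48
Giant step factor: 39^(-12) ≡ 50 (mod 127).
Scan 101·50^i mod 127 for i = 0, 1, …:
  i=0: 101   i=1: 97
Match at i=1, j=5: k = 1·12 + 5 = 17.

17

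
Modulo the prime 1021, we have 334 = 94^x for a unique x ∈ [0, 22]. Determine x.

Compute 94^0 mod 1021 = 1, then multiply by 94 repeatedly:
  94^0=1  94^1=94  94^2=668  94^3=511  94^4=47
  94^5=334
Found 334 at exponent 5.

5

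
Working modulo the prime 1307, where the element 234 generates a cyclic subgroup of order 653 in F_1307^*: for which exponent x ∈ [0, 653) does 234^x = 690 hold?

Baby-step giant-step with m = ceil(sqrt(653)) = 26.
Baby table (234^j mod 1307 for j=0..25):
  0:1  1:234  2:1169  3:383  4:746  5:733  6:305  7:792
  8:1041  9:492  10:112  11:68  12:228  13:1072  14:1211  15:1062
  16:178  17:1135  18:269  19:210  20:781  21:1081  22:703  23:1127
  24:1011  25:7
Giant step factor: 234^(-26) ≡ 154 (mod 1307).
Scan 690·154^i mod 1307 for i = 0, 1, …:
  i=0: 690   i=1: 393   i=2: 400   i=3: 171
  i=4: 194   i=5: 1122   i=6: 264   i=7: 139
  i=8: 494   i=9: 270     …   i=22: 47
  i=23: 703
Match at i=23, j=22: x = 23·26 + 22 = 620.

620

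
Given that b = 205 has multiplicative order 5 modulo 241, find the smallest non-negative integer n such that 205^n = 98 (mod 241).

3

Successive powers of 205 modulo 241:
  205^0=1  205^1=205  205^2=91  205^3=98
So 205^3 ≡ 98 (mod 241), giving n = 3.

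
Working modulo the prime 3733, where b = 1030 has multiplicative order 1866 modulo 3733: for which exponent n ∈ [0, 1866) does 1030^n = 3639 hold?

594

Baby-step giant-step with m = ceil(sqrt(1866)) = 44.
Baby table (1030^j mod 3733 for j=0..43):
  0:1  1:1030  2:728  3:3240  4:3631  5:3197  6:404  7:1757
  8:2938  9:2410  10:3588  11:3703  12:2697  13:558  14:3591  15:3060
  16:1148  17:2812  18:3285  19:1452  20:2360  21:617  22:900  23:1216
  24:1925  25:527  26:1525  27:2890  28:1499  29:2241  30:1236  31:127
  32:155  33:2864  34:850  35:1978  36:2855  37:2779  38:2892  39:3559
  40:3697  41:250  42:3656  43:2816
Giant step factor: 1030^(-44) ≡ 3427 (mod 3733).
Scan 3639·3427^i mod 3733 for i = 0, 1, …:
  i=0: 3639   i=1: 2633   i=2: 630   i=3: 1336
  i=4: 1814   i=5: 1133   i=6: 471   i=7: 1461
  i=8: 894   i=9: 2678   i=10: 1792   i=11: 399
  i=12: 1095   i=13: 900
Match at i=13, j=22: n = 13·44 + 22 = 594.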